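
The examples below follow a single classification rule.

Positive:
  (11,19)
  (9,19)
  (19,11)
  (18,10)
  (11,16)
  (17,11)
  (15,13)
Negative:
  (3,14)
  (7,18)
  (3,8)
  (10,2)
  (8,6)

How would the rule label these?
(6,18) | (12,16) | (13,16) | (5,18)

Negative, Positive, Positive, Negative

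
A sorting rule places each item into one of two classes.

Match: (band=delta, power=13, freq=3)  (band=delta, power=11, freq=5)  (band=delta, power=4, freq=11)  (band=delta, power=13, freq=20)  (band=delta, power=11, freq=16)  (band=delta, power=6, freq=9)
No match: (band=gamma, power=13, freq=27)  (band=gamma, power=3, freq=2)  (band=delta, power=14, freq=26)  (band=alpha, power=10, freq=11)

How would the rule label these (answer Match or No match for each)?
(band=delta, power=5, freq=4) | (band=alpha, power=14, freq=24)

All 'Match' examples share one property — band is delta AND freq ≤ 20 — and every 'No match' example lacks it.
(band=delta, power=5, freq=4): band is delta, freq = 4, qualifies → Match. (band=alpha, power=14, freq=24): band is alpha, freq = 24, fails this test → No match.

Match, No match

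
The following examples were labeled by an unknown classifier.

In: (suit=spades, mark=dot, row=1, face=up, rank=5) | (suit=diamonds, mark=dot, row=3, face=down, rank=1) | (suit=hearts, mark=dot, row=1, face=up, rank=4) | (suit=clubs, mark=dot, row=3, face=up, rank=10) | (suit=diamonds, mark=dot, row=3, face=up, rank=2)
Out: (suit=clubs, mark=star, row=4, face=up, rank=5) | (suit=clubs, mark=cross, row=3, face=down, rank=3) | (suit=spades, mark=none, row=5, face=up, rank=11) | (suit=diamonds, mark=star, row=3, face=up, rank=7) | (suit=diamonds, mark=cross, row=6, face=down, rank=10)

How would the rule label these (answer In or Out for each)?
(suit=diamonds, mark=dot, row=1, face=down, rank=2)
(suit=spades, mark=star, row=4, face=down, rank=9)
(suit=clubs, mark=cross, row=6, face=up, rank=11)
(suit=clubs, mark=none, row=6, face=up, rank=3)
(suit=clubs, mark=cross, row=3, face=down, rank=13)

The distinguishing property — mark is dot — holds for all the 'In' cases and none of the 'Out' cases.
(suit=diamonds, mark=dot, row=1, face=down, rank=2): In (mark is dot).
(suit=spades, mark=star, row=4, face=down, rank=9): Out (mark is star).
(suit=clubs, mark=cross, row=6, face=up, rank=11): Out (mark is cross).
(suit=clubs, mark=none, row=6, face=up, rank=3): Out (mark is none).
(suit=clubs, mark=cross, row=3, face=down, rank=13): Out (mark is cross).

In, Out, Out, Out, Out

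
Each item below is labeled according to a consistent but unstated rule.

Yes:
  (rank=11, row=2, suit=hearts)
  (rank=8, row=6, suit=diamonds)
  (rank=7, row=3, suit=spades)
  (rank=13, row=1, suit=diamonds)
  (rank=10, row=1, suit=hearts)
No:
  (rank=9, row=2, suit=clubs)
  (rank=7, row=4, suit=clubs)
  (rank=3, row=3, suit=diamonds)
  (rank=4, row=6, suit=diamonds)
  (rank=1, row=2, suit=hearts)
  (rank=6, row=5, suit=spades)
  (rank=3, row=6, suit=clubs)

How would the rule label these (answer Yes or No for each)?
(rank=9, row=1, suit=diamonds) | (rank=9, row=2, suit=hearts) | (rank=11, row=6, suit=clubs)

The distinguishing property — suit is not clubs AND rank ≥ 7 — holds for all the 'Yes' cases and none of the 'No' cases.
(rank=9, row=1, suit=diamonds): Yes (suit is diamonds, rank = 9). (rank=9, row=2, suit=hearts): Yes (suit is hearts, rank = 9). (rank=11, row=6, suit=clubs): No (suit is clubs, rank = 11).

Yes, Yes, No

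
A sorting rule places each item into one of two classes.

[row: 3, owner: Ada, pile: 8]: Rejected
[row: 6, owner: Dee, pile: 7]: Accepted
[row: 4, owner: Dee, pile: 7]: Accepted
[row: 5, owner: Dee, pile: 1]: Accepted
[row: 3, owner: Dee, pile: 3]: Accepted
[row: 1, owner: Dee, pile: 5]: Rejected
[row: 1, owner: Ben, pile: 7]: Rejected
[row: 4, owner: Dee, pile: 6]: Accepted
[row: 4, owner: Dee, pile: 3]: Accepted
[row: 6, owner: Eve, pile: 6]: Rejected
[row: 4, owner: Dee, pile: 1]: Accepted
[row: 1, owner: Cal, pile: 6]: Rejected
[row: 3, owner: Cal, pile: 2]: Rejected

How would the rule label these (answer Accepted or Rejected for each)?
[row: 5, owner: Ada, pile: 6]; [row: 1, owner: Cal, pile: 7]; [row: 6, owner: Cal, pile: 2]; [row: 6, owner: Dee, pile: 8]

'Accepted' ⟺ owner is Dee AND row ≥ 3.
[row: 5, owner: Ada, pile: 6] — owner is Ada, row = 5, hence Rejected.
[row: 1, owner: Cal, pile: 7] — owner is Cal, row = 1, hence Rejected.
[row: 6, owner: Cal, pile: 2] — owner is Cal, row = 6, hence Rejected.
[row: 6, owner: Dee, pile: 8] — owner is Dee, row = 6, hence Accepted.

Rejected, Rejected, Rejected, Accepted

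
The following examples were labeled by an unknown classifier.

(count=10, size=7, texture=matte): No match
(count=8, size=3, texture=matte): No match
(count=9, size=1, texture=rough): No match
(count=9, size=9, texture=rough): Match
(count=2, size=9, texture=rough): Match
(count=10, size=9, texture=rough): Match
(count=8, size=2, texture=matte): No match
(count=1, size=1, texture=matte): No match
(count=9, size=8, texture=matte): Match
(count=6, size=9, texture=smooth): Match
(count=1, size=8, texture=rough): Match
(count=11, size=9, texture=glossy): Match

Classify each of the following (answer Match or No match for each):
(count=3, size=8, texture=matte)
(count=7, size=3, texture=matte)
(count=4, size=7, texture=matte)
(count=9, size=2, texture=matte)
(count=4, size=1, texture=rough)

Match, No match, No match, No match, No match

'Match' ⟺ size ≥ 8.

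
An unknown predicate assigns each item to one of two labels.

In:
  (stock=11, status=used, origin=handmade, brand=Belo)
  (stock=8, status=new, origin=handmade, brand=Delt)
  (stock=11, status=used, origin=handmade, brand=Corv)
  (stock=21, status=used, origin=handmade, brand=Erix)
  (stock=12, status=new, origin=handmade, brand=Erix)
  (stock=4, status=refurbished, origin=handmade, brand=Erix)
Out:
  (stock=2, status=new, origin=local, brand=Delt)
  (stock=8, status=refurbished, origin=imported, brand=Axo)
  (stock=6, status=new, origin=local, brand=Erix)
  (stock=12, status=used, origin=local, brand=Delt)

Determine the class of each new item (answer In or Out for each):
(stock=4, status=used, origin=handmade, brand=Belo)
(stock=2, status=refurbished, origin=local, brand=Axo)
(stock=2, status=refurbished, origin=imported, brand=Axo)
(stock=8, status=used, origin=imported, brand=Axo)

In, Out, Out, Out

Looking at the examples, the only property every 'In' case has and every 'Out' case lacks is: origin is handmade.
(stock=4, status=used, origin=handmade, brand=Belo): origin is handmade, fits → In. (stock=2, status=refurbished, origin=local, brand=Axo): origin is local, does not fit → Out. (stock=2, status=refurbished, origin=imported, brand=Axo): origin is imported, does not fit → Out. (stock=8, status=used, origin=imported, brand=Axo): origin is imported, does not fit → Out.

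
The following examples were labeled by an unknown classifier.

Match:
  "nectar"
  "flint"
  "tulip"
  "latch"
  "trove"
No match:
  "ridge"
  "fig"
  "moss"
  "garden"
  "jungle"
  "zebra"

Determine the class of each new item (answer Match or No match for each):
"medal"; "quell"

A rule that fits every label: contains 't' — true of each 'Match' example, false of each 'No match' one.
No match: "medal", since no 't'. No match: "quell", since no 't'.

No match, No match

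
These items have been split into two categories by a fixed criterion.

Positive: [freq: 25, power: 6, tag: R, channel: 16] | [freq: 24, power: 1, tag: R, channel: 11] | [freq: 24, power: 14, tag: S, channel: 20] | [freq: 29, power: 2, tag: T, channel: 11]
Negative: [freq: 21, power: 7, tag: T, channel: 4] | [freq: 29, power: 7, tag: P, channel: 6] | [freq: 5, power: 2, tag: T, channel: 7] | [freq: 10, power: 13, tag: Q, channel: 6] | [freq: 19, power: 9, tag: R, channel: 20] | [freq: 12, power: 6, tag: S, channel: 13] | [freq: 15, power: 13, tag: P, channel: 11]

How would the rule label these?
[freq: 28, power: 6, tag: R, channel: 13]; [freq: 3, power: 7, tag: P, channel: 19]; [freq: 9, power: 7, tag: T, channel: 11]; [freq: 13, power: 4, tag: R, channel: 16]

Positive, Negative, Negative, Negative

The simplest hypothesis consistent with all the labels is: freq ≥ 21 AND channel ≥ 7.
[freq: 28, power: 6, tag: R, channel: 13] → freq = 28, channel = 13 → Positive.
[freq: 3, power: 7, tag: P, channel: 19] → freq = 3, channel = 19 → Negative.
[freq: 9, power: 7, tag: T, channel: 11] → freq = 9, channel = 11 → Negative.
[freq: 13, power: 4, tag: R, channel: 16] → freq = 13, channel = 16 → Negative.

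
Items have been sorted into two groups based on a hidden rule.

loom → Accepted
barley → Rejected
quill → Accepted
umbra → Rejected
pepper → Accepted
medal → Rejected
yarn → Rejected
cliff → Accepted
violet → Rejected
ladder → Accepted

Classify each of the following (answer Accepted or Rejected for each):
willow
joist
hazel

Accepted, Rejected, Rejected

A rule that fits every label: has a double letter — true of each 'Accepted' example, false of each 'Rejected' one.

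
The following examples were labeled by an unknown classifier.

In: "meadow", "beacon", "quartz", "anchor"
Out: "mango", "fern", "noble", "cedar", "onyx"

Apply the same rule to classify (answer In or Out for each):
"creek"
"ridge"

'In' ⟺ length 6.
"creek" → length 5 → Out.
"ridge" → length 5 → Out.

Out, Out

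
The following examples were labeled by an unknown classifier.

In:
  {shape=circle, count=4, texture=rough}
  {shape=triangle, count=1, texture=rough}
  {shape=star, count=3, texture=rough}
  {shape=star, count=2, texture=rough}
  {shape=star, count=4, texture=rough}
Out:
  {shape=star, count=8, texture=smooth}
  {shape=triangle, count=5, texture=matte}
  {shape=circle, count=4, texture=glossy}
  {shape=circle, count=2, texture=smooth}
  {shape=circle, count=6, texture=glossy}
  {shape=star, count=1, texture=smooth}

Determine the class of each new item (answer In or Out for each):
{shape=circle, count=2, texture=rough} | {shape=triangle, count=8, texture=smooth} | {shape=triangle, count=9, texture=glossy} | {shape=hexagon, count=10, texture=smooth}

The common property of the 'In' items is: texture is rough. No 'Out' item has it.

In, Out, Out, Out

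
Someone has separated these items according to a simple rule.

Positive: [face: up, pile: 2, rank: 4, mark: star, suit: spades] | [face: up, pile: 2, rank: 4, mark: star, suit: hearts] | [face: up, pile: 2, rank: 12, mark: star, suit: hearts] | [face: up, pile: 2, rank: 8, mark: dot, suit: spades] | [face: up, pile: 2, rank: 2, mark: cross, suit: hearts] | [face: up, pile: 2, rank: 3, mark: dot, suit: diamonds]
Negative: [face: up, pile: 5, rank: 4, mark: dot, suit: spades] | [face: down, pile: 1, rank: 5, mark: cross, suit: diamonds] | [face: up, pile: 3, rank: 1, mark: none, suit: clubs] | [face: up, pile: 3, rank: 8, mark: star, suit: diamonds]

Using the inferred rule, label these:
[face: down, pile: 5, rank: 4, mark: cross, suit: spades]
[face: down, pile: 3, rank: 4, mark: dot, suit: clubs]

Negative, Negative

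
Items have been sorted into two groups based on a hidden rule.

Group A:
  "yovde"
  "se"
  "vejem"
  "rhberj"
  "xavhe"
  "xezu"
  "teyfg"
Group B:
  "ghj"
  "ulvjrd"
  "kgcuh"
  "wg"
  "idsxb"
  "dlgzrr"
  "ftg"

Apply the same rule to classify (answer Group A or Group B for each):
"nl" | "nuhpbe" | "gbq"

Group B, Group A, Group B

The simplest hypothesis consistent with all the labels is: contains 'e'.
"nl" → no 'e' → Group B.
"nuhpbe" → has 'e' → Group A.
"gbq" → no 'e' → Group B.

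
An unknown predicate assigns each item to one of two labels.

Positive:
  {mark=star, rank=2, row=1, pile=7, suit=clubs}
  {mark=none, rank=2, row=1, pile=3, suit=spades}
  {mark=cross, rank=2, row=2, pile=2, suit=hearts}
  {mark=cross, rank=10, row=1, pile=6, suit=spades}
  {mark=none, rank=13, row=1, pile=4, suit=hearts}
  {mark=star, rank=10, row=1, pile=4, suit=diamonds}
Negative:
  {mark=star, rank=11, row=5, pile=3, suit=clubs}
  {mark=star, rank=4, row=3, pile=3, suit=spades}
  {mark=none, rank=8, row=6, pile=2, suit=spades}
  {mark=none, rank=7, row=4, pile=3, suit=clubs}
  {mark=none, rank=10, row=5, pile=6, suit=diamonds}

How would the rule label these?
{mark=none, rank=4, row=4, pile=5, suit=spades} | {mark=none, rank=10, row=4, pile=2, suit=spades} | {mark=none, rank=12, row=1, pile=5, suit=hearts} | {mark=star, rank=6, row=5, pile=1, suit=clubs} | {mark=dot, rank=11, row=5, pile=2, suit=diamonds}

Negative, Negative, Positive, Negative, Negative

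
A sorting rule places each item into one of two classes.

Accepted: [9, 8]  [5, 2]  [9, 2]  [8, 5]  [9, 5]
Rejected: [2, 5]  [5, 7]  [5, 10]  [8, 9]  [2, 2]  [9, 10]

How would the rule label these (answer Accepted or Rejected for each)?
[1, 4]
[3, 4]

A rule that fits every label: first > second — true of each 'Accepted' example, false of each 'Rejected' one.
[1, 4]: 1 < 4 — doesn't match, so Rejected. [3, 4]: 3 < 4 — doesn't match, so Rejected.

Rejected, Rejected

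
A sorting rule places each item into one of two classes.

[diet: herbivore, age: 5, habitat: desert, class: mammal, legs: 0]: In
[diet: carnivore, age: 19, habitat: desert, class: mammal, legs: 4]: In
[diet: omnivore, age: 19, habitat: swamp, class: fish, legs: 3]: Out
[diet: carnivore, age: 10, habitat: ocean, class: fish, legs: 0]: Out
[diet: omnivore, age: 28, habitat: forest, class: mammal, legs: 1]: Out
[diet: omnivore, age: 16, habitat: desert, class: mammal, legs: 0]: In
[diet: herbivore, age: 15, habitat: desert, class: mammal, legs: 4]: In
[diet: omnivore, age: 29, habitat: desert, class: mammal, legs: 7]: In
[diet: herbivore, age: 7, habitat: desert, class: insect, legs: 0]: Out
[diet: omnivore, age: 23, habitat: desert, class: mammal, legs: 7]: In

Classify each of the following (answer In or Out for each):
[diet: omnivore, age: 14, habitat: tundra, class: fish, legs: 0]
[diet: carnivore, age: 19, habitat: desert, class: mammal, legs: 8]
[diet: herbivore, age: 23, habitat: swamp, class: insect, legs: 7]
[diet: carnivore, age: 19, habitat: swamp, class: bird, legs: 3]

The rule appears to be: habitat is desert AND class is mammal.
[diet: omnivore, age: 14, habitat: tundra, class: fish, legs: 0] — habitat is tundra, class is fish, hence Out.
[diet: carnivore, age: 19, habitat: desert, class: mammal, legs: 8] — habitat is desert, class is mammal, hence In.
[diet: herbivore, age: 23, habitat: swamp, class: insect, legs: 7] — habitat is swamp, class is insect, hence Out.
[diet: carnivore, age: 19, habitat: swamp, class: bird, legs: 3] — habitat is swamp, class is bird, hence Out.

Out, In, Out, Out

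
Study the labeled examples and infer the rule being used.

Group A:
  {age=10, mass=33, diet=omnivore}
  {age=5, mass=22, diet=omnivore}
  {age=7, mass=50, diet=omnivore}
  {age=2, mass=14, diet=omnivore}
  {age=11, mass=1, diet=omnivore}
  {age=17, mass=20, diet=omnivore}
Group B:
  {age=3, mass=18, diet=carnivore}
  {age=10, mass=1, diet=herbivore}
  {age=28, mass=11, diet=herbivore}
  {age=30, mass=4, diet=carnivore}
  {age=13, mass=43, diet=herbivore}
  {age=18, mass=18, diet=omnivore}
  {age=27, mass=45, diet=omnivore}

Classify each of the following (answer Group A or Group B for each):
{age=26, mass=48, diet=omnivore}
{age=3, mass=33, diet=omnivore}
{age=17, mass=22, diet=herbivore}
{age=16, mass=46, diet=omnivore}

Rule: diet is omnivore AND age ≤ 17. This holds for each 'Group A' example and fails for each 'Group B' one.
{age=26, mass=48, diet=omnivore}: diet is omnivore, age = 26 — fails this test, so Group B. {age=3, mass=33, diet=omnivore}: diet is omnivore, age = 3 — qualifies, so Group A. {age=17, mass=22, diet=herbivore}: diet is herbivore, age = 17 — fails this test, so Group B. {age=16, mass=46, diet=omnivore}: diet is omnivore, age = 16 — qualifies, so Group A.

Group B, Group A, Group B, Group A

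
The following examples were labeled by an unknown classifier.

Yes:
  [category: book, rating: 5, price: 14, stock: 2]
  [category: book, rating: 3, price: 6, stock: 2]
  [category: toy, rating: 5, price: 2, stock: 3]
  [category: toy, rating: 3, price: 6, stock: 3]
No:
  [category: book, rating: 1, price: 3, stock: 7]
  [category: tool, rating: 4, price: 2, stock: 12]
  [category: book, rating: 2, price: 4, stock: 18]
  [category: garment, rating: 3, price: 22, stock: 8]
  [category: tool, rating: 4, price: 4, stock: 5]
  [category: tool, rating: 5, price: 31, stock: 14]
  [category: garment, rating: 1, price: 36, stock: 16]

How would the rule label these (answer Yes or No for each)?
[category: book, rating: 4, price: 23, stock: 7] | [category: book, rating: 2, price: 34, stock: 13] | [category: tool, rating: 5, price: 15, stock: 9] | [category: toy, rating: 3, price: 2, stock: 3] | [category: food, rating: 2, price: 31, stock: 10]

No, No, No, Yes, No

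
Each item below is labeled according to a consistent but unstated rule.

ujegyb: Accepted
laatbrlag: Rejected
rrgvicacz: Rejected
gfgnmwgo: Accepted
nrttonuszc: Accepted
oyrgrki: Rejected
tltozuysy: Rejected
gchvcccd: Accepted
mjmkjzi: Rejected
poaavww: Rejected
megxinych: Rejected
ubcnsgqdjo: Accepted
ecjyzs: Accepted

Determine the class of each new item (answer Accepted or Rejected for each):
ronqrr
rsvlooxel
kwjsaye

Accepted, Rejected, Rejected

The simplest hypothesis consistent with all the labels is: even length.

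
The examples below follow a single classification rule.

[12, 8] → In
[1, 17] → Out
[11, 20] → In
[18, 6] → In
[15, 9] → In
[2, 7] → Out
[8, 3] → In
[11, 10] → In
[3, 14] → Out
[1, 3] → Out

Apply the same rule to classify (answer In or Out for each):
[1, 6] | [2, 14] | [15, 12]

Out, Out, In

All 'In' examples share one property — first ≥ 6 — and every 'Out' example lacks it.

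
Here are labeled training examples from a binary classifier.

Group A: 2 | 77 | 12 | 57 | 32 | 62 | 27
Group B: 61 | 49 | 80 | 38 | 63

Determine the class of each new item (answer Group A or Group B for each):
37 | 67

Group A, Group A

Checking candidate rules against both groups, what survives is: ≡ 2 (mod 5).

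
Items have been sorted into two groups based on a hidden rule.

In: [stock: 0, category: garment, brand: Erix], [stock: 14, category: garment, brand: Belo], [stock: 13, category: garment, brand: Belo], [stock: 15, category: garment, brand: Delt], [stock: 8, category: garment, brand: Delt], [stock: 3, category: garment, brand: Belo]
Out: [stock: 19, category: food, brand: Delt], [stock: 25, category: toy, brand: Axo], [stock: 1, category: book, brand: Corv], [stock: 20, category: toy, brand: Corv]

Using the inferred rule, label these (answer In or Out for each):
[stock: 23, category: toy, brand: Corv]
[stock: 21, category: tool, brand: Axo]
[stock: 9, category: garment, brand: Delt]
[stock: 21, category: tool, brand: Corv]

Out, Out, In, Out

The simplest hypothesis consistent with all the labels is: category is garment.
Out: [stock: 23, category: toy, brand: Corv], since category is toy.
Out: [stock: 21, category: tool, brand: Axo], since category is tool.
In: [stock: 9, category: garment, brand: Delt], since category is garment.
Out: [stock: 21, category: tool, brand: Corv], since category is tool.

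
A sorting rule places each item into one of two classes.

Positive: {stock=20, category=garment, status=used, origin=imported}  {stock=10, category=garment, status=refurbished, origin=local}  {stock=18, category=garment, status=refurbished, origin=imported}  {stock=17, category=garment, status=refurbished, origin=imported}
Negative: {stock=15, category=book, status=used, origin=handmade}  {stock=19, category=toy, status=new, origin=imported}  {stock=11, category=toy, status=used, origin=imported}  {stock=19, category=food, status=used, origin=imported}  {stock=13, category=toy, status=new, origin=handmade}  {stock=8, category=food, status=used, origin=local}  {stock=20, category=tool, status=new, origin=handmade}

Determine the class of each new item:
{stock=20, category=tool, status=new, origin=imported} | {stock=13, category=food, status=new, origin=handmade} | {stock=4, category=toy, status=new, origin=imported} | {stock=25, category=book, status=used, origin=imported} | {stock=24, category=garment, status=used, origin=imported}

'Positive' ⟺ category is garment.
{stock=20, category=tool, status=new, origin=imported}: category is tool — fails the rule, so Negative. {stock=13, category=food, status=new, origin=handmade}: category is food — fails the rule, so Negative. {stock=4, category=toy, status=new, origin=imported}: category is toy — fails the rule, so Negative. {stock=25, category=book, status=used, origin=imported}: category is book — fails the rule, so Negative. {stock=24, category=garment, status=used, origin=imported}: category is garment — matches, so Positive.

Negative, Negative, Negative, Negative, Positive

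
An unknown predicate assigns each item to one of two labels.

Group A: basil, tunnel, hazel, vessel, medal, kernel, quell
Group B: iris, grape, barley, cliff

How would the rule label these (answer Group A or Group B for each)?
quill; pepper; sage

'Group A' ⟺ ends with 'l'.
quill: Group A (ends with 'l'). pepper: Group B (ends with 'r'). sage: Group B (ends with 'e').

Group A, Group B, Group B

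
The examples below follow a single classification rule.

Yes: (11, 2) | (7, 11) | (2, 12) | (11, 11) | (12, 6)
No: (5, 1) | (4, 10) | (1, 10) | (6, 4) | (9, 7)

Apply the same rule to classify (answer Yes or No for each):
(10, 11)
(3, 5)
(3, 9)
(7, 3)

Yes, No, No, No

Every 'Yes' example satisfies: max ≥ 11. None of the 'No' examples do.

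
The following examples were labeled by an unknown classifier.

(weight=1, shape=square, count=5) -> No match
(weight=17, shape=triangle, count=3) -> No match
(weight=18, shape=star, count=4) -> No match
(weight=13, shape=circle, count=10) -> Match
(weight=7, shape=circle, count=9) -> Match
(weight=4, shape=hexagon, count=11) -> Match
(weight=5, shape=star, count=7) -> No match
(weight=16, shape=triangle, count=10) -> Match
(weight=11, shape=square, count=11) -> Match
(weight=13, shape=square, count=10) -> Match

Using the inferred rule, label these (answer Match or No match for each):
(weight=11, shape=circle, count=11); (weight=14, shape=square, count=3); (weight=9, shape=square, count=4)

Match, No match, No match

Every 'Match' example satisfies: count ≥ 9. None of the 'No match' examples do.
(weight=11, shape=circle, count=11): Match (count = 11). (weight=14, shape=square, count=3): No match (count = 3). (weight=9, shape=square, count=4): No match (count = 4).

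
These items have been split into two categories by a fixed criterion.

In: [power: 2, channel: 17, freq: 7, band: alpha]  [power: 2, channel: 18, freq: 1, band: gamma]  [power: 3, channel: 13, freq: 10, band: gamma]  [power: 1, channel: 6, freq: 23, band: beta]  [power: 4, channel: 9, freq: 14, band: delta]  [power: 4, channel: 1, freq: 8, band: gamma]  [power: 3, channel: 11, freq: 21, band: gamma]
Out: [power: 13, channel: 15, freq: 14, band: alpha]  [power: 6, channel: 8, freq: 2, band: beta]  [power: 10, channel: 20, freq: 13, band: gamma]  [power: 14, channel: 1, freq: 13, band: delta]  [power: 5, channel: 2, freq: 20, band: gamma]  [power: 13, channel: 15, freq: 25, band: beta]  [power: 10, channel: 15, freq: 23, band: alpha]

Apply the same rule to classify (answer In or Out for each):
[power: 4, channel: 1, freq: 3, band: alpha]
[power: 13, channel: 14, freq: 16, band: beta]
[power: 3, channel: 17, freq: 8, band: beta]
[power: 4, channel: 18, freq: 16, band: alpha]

The common property of the 'In' items is: power ≤ 4. No 'Out' item has it.
[power: 4, channel: 1, freq: 3, band: alpha] — power = 4, hence In. [power: 13, channel: 14, freq: 16, band: beta] — power = 13, hence Out. [power: 3, channel: 17, freq: 8, band: beta] — power = 3, hence In. [power: 4, channel: 18, freq: 16, band: alpha] — power = 4, hence In.

In, Out, In, In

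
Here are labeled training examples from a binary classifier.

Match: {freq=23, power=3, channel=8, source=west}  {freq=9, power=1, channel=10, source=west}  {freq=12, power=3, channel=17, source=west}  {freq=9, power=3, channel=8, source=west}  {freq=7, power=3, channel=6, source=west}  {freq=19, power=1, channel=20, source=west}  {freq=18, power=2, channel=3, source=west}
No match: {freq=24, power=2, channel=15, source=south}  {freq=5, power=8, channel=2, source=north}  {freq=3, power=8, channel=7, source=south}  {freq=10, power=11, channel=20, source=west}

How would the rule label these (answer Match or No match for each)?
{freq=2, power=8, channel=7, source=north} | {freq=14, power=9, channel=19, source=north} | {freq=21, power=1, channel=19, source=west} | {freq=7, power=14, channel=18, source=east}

No match, No match, Match, No match

The simplest hypothesis consistent with all the labels is: source is west AND power ≤ 3.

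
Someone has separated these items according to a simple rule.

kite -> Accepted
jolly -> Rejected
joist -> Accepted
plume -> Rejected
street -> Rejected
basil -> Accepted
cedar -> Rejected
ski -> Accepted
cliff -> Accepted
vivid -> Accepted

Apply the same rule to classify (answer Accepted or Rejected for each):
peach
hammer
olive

Rejected, Rejected, Accepted

All 'Accepted' examples share one property — contains 'i' — and every 'Rejected' example lacks it.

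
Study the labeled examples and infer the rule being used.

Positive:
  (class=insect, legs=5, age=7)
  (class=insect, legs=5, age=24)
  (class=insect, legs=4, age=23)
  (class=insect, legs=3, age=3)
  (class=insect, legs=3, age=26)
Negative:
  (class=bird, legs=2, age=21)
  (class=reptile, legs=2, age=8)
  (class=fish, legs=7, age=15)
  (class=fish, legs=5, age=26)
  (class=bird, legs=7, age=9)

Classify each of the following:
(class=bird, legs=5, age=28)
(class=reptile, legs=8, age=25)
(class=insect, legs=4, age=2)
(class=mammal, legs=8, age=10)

Negative, Negative, Positive, Negative

Checking candidate rules against both groups, what survives is: class is insect.
(class=bird, legs=5, age=28): class is bird — fails this test, so Negative. (class=reptile, legs=8, age=25): class is reptile — fails this test, so Negative. (class=insect, legs=4, age=2): class is insect — fits, so Positive. (class=mammal, legs=8, age=10): class is mammal — fails this test, so Negative.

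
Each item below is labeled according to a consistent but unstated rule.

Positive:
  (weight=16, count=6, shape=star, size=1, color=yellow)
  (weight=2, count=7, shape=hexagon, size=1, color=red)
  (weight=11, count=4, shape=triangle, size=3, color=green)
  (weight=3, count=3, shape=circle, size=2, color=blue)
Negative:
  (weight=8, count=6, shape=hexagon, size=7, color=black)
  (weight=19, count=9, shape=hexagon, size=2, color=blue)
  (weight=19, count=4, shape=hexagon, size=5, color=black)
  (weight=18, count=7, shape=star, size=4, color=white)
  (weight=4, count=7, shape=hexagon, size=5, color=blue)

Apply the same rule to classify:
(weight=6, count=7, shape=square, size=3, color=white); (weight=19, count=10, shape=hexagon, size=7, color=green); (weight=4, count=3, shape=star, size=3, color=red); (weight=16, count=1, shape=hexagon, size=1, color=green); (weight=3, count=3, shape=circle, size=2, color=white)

Positive, Negative, Positive, Positive, Positive

A rule that fits every label: count ≤ 7 AND size ≤ 3 — true of each 'Positive' example, false of each 'Negative' one.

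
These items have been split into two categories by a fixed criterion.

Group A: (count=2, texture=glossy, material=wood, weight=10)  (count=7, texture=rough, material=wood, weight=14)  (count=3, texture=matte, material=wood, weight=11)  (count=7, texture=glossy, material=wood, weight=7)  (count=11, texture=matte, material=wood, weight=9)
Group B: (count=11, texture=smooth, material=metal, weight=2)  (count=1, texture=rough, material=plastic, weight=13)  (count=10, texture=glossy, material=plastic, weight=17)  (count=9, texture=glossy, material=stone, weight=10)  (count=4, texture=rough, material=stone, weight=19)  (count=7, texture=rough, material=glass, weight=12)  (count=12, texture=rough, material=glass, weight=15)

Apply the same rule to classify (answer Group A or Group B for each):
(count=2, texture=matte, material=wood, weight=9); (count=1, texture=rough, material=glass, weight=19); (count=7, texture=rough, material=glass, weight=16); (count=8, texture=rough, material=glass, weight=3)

Group A, Group B, Group B, Group B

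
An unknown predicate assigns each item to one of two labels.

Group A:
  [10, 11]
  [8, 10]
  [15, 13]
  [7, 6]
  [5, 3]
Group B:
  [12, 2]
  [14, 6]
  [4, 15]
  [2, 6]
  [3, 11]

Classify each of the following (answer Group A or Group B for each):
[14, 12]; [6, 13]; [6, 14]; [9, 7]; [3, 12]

A rule that fits every label: |first − second| ≤ 2 — true of each 'Group A' example, false of each 'Group B' one.
[14, 12]: |14−12| = 2 — meets the rule, so Group A. [6, 13]: |6−13| = 7 — doesn't qualify, so Group B. [6, 14]: |6−14| = 8 — doesn't qualify, so Group B. [9, 7]: |9−7| = 2 — meets the rule, so Group A. [3, 12]: |3−12| = 9 — doesn't qualify, so Group B.

Group A, Group B, Group B, Group A, Group B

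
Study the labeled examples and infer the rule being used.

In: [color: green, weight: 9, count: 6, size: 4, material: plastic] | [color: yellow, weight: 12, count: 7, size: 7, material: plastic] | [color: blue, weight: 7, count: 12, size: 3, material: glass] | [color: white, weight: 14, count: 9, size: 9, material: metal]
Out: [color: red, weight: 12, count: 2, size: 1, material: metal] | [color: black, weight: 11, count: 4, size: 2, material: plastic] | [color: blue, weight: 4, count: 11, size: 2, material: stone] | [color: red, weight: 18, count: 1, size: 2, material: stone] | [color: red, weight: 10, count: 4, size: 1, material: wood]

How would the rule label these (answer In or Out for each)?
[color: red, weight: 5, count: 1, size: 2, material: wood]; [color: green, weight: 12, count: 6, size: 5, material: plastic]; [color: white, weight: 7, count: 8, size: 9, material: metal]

The rule appears to be: size ≥ 3.
[color: red, weight: 5, count: 1, size: 2, material: wood] → size = 2 → Out.
[color: green, weight: 12, count: 6, size: 5, material: plastic] → size = 5 → In.
[color: white, weight: 7, count: 8, size: 9, material: metal] → size = 9 → In.

Out, In, In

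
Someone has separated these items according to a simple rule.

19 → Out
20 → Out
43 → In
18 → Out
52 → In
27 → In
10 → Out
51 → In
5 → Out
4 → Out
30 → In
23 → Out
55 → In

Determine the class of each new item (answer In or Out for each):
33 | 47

In, In

The classifier is using: at least 27.
33: 33 ≥ 27 — meets the rule, so In. 47: 47 ≥ 27 — meets the rule, so In.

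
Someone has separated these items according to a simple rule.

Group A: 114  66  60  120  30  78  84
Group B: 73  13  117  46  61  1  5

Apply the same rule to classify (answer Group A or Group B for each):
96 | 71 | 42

The common property of the 'Group A' items is: multiple of 6. No 'Group B' item has it.
96: 96 = 6·16 — has this property, so Group A. 71: 71 = 6·11 + 5 — fails this test, so Group B. 42: 42 = 6·7 — has this property, so Group A.

Group A, Group B, Group A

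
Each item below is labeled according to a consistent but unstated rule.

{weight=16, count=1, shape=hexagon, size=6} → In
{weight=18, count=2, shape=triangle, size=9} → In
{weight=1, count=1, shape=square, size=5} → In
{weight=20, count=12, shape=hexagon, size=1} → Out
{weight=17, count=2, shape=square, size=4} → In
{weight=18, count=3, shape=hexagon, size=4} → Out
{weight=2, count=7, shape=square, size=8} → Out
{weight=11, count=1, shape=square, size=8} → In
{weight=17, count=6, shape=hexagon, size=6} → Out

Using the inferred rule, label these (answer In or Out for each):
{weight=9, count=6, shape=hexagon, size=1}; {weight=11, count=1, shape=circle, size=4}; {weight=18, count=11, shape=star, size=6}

The classifier is using: count ≤ 2.
{weight=9, count=6, shape=hexagon, size=1}: count = 6, does not pass → Out. {weight=11, count=1, shape=circle, size=4}: count = 1, passes → In. {weight=18, count=11, shape=star, size=6}: count = 11, does not pass → Out.

Out, In, Out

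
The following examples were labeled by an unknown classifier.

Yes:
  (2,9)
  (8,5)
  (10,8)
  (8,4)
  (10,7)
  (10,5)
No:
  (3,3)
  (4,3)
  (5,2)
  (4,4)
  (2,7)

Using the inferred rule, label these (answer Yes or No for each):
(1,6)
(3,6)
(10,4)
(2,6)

No, No, Yes, No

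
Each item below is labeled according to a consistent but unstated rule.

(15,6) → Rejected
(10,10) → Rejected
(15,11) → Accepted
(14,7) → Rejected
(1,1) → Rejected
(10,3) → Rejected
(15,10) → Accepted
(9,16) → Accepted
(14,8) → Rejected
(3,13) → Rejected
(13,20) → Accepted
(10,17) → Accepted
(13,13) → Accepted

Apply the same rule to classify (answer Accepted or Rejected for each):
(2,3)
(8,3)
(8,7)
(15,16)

Rejected, Rejected, Rejected, Accepted

The pattern is that an item is 'Accepted' exactly when: sum ≥ 25.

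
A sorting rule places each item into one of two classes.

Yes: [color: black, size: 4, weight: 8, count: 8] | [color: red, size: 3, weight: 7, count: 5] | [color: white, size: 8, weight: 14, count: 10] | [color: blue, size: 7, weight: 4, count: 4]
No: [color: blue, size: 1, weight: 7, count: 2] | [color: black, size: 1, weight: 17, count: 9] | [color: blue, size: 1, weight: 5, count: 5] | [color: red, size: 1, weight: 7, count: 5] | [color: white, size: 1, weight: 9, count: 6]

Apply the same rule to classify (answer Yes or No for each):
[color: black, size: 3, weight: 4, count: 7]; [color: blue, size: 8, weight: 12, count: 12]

Yes, Yes

A rule that fits every label: size ≥ 3 — true of each 'Yes' example, false of each 'No' one.
Yes: [color: black, size: 3, weight: 4, count: 7], since size = 3. Yes: [color: blue, size: 8, weight: 12, count: 12], since size = 8.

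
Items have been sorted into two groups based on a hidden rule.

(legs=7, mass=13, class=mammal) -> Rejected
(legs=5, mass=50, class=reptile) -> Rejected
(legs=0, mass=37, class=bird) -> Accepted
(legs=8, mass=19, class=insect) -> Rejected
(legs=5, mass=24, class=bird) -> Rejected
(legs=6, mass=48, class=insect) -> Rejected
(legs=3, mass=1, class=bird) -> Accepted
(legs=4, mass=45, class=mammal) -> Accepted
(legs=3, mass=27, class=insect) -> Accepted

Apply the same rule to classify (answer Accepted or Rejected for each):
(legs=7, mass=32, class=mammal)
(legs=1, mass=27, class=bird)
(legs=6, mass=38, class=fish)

The simplest hypothesis consistent with all the labels is: legs ≤ 4.

Rejected, Accepted, Rejected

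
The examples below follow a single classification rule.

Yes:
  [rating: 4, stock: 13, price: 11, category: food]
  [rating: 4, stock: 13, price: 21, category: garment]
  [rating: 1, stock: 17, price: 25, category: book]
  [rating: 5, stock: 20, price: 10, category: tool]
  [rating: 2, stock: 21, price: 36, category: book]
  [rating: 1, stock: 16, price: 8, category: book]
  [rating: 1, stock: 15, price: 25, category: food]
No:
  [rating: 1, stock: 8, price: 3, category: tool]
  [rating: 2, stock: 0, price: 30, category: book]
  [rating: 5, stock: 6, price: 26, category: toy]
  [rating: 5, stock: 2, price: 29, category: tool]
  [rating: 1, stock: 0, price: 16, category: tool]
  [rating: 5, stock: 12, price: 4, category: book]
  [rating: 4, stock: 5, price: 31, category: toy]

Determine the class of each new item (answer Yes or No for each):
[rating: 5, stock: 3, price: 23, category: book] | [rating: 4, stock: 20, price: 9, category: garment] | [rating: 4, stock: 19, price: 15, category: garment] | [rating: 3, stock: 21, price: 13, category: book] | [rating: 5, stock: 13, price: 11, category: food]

No, Yes, Yes, Yes, Yes

The rule appears to be: stock ≥ 13.
[rating: 5, stock: 3, price: 23, category: book]: stock = 3 — doesn't qualify, so No.
[rating: 4, stock: 20, price: 9, category: garment]: stock = 20 — matches, so Yes.
[rating: 4, stock: 19, price: 15, category: garment]: stock = 19 — matches, so Yes.
[rating: 3, stock: 21, price: 13, category: book]: stock = 21 — matches, so Yes.
[rating: 5, stock: 13, price: 11, category: food]: stock = 13 — matches, so Yes.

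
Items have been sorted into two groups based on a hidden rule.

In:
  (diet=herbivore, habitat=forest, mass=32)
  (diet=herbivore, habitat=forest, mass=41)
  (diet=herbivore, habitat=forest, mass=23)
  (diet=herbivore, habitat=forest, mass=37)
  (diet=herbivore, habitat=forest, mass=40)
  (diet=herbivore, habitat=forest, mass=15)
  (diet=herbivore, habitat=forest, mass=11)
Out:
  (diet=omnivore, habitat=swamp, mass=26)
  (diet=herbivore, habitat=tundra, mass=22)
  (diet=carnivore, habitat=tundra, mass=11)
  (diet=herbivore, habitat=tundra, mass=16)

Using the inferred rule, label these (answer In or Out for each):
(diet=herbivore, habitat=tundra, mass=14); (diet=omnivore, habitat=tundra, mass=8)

Out, Out

One predicate separates the groups cleanly: habitat is forest.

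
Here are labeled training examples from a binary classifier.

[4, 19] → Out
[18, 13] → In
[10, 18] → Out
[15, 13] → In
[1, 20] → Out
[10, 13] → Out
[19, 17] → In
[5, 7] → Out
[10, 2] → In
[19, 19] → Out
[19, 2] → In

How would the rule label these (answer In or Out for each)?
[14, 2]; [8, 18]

All 'In' examples share one property — first > second — and every 'Out' example lacks it.

In, Out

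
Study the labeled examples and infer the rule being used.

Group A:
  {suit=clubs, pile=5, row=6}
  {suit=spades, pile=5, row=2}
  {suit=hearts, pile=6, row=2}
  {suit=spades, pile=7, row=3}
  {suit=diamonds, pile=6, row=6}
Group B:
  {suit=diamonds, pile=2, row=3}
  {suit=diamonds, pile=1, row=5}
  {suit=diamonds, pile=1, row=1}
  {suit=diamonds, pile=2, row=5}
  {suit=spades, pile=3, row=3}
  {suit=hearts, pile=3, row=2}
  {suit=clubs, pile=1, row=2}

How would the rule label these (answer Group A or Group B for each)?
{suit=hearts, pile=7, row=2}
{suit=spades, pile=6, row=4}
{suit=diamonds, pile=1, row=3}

The distinguishing property — pile ≥ 5 — holds for all the 'Group A' cases and none of the 'Group B' cases.
{suit=hearts, pile=7, row=2}: Group A (pile = 7).
{suit=spades, pile=6, row=4}: Group A (pile = 6).
{suit=diamonds, pile=1, row=3}: Group B (pile = 1).

Group A, Group A, Group B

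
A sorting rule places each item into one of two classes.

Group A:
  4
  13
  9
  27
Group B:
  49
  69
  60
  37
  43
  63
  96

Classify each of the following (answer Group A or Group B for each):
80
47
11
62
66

The classifier is using: at most 27.

Group B, Group B, Group A, Group B, Group B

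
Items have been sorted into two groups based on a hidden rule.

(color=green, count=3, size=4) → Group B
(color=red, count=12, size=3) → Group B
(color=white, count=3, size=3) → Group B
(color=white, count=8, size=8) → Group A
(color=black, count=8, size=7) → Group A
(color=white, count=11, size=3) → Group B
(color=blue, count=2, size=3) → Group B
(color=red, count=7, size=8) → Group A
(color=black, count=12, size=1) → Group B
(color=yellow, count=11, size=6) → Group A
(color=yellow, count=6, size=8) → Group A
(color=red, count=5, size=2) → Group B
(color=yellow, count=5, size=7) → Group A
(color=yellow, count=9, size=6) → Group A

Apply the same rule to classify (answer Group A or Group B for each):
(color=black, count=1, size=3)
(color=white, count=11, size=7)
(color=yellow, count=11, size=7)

Group B, Group A, Group A

The classifier is using: size ≥ 6.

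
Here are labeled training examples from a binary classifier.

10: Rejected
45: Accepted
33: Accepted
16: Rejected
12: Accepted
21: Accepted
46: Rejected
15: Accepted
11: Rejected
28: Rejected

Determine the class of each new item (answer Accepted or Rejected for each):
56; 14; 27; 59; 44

The common property of the 'Accepted' items is: multiple of 3. No 'Rejected' item has it.

Rejected, Rejected, Accepted, Rejected, Rejected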